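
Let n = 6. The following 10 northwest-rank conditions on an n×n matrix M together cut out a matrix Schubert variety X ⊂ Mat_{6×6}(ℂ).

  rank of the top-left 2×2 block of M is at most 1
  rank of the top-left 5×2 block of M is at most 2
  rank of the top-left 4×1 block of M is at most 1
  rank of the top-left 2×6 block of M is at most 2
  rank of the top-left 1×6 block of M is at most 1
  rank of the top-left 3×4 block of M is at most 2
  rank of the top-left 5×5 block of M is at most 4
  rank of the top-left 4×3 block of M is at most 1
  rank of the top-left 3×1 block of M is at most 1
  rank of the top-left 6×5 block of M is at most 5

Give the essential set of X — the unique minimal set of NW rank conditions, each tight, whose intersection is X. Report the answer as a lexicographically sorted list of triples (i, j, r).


The tightest implied rank at each (i,j), from the 10 conditions:

  R[1]: 1 1 1 1 1 1
  R[2]: 1 1 1 2 2 2
  R[3]: 1 1 1 2 3 3
  R[4]: 1 1 1 2 3 4
  R[5]: 1 2 2 3 4 5
  R[6]: 1 2 3 4 5 6

second differences of R give the permutation w = (1, 4, 5, 6, 2, 3).

1 SE-corner of the 6-cell Rothe diagram gives Ess(w):

[(4, 3, 1)]


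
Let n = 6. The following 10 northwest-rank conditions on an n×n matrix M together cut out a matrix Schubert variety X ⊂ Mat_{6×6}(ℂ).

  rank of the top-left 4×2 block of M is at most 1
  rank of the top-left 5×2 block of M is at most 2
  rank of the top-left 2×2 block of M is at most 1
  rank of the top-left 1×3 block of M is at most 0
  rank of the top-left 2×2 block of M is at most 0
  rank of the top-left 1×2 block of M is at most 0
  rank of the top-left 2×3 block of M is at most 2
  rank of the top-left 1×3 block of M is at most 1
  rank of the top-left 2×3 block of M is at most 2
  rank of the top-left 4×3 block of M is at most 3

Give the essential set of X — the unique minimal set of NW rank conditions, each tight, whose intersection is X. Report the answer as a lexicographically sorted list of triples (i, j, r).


Rank table r_w(6×6) implied by the 10 constraints:

  row 1: 0  0  0  1  1  1
  row 2: 0  0  1  2  2  2
  row 3: 1  1  2  3  3  3
  row 4: 1  1  2  3  4  4
  row 5: 1  2  3  4  5  5
  row 6: 1  2  3  4  5  6

the unique w with this rank table is (4, 3, 1, 5, 2, 6).

3 SE-corners of the 6-cell Rothe diagram give Ess(w):

[(1, 3, 0), (2, 2, 0), (4, 2, 1)]


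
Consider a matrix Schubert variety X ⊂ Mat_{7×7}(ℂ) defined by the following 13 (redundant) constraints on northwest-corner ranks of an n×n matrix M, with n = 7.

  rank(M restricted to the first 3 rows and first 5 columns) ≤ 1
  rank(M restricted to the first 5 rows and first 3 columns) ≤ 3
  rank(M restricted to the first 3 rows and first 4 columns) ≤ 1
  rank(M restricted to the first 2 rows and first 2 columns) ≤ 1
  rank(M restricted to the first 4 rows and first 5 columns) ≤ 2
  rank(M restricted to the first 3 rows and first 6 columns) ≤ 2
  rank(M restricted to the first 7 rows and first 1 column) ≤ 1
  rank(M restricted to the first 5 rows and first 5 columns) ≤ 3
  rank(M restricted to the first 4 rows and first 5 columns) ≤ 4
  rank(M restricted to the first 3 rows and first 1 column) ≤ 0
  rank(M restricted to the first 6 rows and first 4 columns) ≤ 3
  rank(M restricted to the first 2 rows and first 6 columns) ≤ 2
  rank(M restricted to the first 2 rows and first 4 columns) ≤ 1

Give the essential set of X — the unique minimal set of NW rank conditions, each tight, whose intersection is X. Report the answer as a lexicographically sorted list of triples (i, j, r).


Reconstructing r_w from the 13 given conditions:

  R[1]: 0 1 1 1 1 1 1
  R[2]: 0 1 1 1 1 2 2
  R[3]: 0 1 1 1 1 2 3
  R[4]: 1 2 2 2 2 3 4
  R[5]: 1 2 3 3 3 4 5
  R[6]: 1 2 3 3 4 5 6
  R[7]: 1 2 3 4 5 6 7

giving w = (2, 6, 7, 1, 3, 5, 4) via Δ²R.

|D(w)|=10, |Ess(w)|=3:

[(3, 1, 0), (3, 5, 1), (6, 4, 3)]


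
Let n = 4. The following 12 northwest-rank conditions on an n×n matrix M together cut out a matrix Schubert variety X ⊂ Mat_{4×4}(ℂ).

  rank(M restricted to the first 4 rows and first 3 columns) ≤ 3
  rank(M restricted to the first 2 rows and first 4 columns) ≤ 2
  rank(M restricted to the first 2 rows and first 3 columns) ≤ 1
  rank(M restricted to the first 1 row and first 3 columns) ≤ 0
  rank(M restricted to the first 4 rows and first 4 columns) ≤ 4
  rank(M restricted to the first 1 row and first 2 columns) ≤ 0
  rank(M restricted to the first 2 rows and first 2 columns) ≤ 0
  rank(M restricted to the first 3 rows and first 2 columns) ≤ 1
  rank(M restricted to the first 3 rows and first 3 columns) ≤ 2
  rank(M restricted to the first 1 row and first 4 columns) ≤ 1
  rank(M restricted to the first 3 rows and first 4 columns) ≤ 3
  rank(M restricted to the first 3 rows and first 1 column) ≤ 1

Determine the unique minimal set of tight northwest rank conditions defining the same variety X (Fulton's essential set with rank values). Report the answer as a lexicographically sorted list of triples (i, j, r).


Computing R[i][j] = min implied NW-rank bound (n=4, 12 conditions):

  i=1: 0, 0, 0, 1
  i=2: 0, 0, 1, 2
  i=3: 1, 1, 2, 3
  i=4: 1, 2, 3, 4

reading off 1-entries of Δ²R: w = (4, 3, 1, 2).

D(w) has 5 cells with 2 SE-corners; essential set:

[(1, 3, 0), (2, 2, 0)]


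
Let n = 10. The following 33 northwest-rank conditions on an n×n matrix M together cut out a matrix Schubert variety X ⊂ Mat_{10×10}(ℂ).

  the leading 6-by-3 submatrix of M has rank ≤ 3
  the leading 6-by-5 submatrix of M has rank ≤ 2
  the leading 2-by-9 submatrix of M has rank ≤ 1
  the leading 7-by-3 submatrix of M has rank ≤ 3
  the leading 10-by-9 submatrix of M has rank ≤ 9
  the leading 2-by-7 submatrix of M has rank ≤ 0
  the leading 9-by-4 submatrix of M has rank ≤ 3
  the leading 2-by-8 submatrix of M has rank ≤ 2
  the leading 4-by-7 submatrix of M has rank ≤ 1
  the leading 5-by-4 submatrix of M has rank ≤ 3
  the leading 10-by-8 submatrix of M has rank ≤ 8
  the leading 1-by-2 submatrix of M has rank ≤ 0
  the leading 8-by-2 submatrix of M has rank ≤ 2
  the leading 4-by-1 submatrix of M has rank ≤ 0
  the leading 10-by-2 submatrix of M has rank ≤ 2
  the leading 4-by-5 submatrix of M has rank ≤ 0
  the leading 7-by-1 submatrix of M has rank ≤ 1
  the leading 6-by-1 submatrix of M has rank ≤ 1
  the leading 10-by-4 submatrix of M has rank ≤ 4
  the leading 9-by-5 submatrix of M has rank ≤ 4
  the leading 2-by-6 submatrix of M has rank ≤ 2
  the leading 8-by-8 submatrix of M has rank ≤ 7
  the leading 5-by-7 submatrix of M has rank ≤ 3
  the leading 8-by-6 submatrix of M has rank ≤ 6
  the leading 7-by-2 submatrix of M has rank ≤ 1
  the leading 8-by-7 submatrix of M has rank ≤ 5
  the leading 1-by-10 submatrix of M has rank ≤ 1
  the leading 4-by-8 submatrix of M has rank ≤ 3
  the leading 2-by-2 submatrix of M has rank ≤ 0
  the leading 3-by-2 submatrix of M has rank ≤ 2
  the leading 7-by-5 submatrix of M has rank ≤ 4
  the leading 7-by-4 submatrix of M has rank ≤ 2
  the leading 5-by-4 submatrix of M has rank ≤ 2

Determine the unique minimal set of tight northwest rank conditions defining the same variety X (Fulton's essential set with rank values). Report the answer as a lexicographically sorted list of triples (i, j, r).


Reconstructing r_w from the 33 given conditions:

  0, 0, 0, 0, 0, 0, 0, 1, 1, 1
  0, 0, 0, 0, 0, 0, 0, 1, 1, 2
  0, 0, 0, 0, 0, 1, 1, 2, 2, 3
  0, 0, 0, 0, 0, 1, 1, 2, 3, 4
  1, 1, 1, 1, 1, 2, 2, 3, 4, 5
  1, 1, 2, 2, 2, 3, 3, 4, 5, 6
  1, 1, 2, 2, 3, 4, 4, 5, 6, 7
  1, 2, 3, 3, 4, 5, 5, 6, 7, 8
  1, 2, 3, 3, 4, 5, 6, 7, 8, 9
  1, 2, 3, 4, 5, 6, 7, 8, 9, 10

hence w(1..10) = (8, 10, 6, 9, 1, 3, 5, 2, 7, 4).

D(w) has 30 cells with 7 SE-corners; essential set:

[(2, 7, 0), (2, 9, 1), (4, 5, 0), (4, 7, 1), (7, 2, 1), (7, 4, 2), (9, 4, 3)]


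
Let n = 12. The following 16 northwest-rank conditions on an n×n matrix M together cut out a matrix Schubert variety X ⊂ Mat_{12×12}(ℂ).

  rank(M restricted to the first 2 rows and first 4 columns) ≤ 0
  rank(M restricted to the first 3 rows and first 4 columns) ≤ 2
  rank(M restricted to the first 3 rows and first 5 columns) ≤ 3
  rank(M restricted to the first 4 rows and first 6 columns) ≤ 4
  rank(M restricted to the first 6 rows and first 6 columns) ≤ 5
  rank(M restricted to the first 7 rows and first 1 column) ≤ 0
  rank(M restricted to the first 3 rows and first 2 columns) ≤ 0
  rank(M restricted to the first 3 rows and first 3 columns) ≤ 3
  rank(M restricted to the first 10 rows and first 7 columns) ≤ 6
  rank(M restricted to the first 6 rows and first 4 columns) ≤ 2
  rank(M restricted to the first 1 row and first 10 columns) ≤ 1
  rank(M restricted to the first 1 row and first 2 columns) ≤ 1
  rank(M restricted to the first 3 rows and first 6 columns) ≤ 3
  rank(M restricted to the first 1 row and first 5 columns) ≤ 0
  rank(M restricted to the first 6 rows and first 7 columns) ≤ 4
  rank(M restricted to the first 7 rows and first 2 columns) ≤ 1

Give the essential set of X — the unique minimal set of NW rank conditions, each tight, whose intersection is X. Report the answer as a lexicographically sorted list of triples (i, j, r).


Recovering R(i,j) via the rank-extension bound from the 16 conditions:

  R[1]: 0 0 0 0 0 1 1 1 1 1 1 1
  R[2]: 0 0 0 0 1 2 2 2 2 2 2 2
  R[3]: 0 0 1 1 2 3 3 3 3 3 3 3
  R[4]: 0 1 2 2 3 4 4 4 4 4 4 4
  R[5]: 0 1 2 2 3 4 4 5 5 5 5 5
  R[6]: 0 1 2 2 3 4 4 5 6 6 6 6
  R[7]: 0 1 2 3 4 5 5 6 7 7 7 7
  R[8]: 1 2 3 4 5 6 6 7 8 8 8 8
  R[9]: 1 2 3 4 5 6 6 7 8 9 9 9
  R[10]: 1 2 3 4 5 6 6 7 8 9 10 10
  R[11]: 1 2 3 4 5 6 7 8 9 10 11 11
  R[12]: 1 2 3 4 5 6 7 8 9 10 11 12

hence w(1..12) = (6, 5, 3, 2, 8, 9, 4, 1, 10, 11, 7, 12).

D(w) has 21 cells with 7 SE-corners; essential set:

[(1, 5, 0), (2, 4, 0), (3, 2, 0), (6, 4, 2), (6, 7, 4), (7, 1, 0), (10, 7, 6)]


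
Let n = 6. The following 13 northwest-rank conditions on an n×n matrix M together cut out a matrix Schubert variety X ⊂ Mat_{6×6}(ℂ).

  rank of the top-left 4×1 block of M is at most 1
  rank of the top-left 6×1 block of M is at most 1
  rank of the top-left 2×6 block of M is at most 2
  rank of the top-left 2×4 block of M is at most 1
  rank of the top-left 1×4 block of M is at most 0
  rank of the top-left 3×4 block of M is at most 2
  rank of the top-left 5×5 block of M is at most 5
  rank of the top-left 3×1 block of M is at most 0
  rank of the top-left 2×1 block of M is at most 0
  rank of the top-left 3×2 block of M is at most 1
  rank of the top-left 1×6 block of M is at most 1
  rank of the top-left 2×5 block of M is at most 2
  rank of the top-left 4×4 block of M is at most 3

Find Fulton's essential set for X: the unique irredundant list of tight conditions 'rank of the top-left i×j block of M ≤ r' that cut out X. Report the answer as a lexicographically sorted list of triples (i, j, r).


The tightest implied rank at each (i,j), from the 13 conditions:

  0 0 0 0 1 1
  0 1 1 1 2 2
  0 1 2 2 3 3
  1 2 3 3 4 4
  1 2 3 4 5 5
  1 2 3 4 5 6

reading off 1-entries of Δ²R: w = (5, 2, 3, 1, 4, 6).

D(w) has 6 cells with 2 SE-corners; essential set:

[(1, 4, 0), (3, 1, 0)]


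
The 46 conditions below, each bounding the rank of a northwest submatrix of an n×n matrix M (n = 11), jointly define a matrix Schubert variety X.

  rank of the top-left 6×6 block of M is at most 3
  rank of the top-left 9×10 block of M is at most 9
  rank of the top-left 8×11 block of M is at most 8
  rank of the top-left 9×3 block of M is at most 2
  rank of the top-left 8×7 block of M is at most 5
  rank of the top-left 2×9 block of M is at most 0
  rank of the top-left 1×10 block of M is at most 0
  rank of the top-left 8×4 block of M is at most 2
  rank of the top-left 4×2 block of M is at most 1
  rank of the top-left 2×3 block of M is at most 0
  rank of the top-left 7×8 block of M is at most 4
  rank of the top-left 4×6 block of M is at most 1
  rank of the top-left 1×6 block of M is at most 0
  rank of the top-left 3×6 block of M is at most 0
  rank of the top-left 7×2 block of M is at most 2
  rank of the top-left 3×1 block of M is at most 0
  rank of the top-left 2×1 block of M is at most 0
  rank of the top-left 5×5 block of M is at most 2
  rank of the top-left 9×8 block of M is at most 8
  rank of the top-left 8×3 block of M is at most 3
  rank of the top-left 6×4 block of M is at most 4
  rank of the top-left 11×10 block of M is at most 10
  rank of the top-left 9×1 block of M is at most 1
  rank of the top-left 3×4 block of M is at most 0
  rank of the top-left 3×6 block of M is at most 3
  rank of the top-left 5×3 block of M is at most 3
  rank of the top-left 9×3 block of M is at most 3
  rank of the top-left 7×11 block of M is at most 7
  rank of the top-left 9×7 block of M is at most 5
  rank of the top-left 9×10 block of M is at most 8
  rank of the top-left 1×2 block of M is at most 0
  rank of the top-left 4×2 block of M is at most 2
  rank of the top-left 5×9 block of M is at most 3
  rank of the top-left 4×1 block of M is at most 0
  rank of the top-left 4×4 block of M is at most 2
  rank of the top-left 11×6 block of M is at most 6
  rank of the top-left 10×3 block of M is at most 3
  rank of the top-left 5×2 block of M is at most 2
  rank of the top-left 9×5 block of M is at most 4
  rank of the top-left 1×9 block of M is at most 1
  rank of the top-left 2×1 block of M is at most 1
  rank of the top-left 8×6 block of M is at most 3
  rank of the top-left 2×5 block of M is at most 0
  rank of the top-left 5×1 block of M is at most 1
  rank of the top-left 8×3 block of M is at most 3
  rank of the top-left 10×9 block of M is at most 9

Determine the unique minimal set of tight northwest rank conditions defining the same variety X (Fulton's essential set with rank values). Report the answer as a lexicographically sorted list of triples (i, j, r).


Computing R[i][j] = min implied NW-rank bound (n=11, 46 conditions):

  0 | 0 | 0 | 0 | 0 | 0 | 0 | 0 | 0 | 0 | 1
  0 | 0 | 0 | 0 | 0 | 0 | 0 | 0 | 0 | 1 | 2
  0 | 0 | 0 | 0 | 0 | 0 | 1 | 1 | 1 | 2 | 3
  0 | 1 | 1 | 1 | 1 | 1 | 2 | 2 | 2 | 3 | 4
  1 | 2 | 2 | 2 | 2 | 2 | 3 | 3 | 3 | 4 | 5
  1 | 2 | 2 | 2 | 3 | 3 | 4 | 4 | 4 | 5 | 6
  1 | 2 | 2 | 2 | 3 | 3 | 4 | 4 | 5 | 6 | 7
  1 | 2 | 2 | 2 | 3 | 3 | 4 | 5 | 6 | 7 | 8
  1 | 2 | 2 | 3 | 4 | 4 | 5 | 6 | 7 | 8 | 9
  1 | 2 | 3 | 4 | 5 | 5 | 6 | 7 | 8 | 9 | 10
  1 | 2 | 3 | 4 | 5 | 6 | 7 | 8 | 9 | 10 | 11

the unique w with this rank table is (11, 10, 7, 2, 1, 5, 9, 8, 4, 3, 6).

D(w) has 36 cells with 8 SE-corners; essential set:

[(1, 10, 0), (2, 9, 0), (3, 6, 0), (4, 1, 0), (7, 8, 4), (8, 4, 2), (8, 6, 3), (9, 3, 2)]


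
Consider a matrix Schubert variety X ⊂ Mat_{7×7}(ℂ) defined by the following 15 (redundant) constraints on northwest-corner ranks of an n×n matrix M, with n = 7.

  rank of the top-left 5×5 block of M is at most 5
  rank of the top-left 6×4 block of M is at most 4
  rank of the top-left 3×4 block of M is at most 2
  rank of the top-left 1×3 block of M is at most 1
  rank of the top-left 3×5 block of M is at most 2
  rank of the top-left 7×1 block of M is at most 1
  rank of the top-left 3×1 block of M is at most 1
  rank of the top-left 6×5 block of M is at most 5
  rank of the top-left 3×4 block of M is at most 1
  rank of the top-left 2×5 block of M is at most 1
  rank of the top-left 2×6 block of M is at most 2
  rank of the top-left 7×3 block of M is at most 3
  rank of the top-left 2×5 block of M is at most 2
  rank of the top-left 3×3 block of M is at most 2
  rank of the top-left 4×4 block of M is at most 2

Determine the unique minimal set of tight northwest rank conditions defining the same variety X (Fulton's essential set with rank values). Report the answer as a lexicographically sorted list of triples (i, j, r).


Recovering R(i,j) via the rank-extension bound from the 15 conditions:

  1  1  1  1  1  1  1
  1  1  1  1  1  2  2
  1  1  1  1  2  3  3
  1  2  2  2  3  4  4
  1  2  3  3  4  5  5
  1  2  3  4  5  6  6
  1  2  3  4  5  6  7

reading off 1-entries of Δ²R: w = (1, 6, 5, 2, 3, 4, 7).

Fulton essential set (2 of the 7 Rothe cells):

[(2, 5, 1), (3, 4, 1)]


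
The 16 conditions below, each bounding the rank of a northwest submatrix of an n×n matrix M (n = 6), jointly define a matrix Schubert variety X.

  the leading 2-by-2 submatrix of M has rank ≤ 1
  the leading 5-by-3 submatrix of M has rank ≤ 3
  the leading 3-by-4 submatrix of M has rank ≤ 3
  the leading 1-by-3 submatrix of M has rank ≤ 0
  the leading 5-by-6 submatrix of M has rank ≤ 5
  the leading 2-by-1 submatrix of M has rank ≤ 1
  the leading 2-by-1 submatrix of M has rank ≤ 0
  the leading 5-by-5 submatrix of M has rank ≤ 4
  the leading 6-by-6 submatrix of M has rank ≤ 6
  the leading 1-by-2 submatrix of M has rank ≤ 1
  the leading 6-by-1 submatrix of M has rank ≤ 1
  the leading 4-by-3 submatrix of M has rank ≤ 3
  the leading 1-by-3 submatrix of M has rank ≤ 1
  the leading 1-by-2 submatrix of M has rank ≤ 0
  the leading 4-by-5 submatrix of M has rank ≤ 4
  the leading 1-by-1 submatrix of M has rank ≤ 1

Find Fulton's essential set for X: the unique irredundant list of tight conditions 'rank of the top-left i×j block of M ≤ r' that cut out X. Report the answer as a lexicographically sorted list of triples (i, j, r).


Rank table r_w(6×6) implied by the 16 constraints:

  i=1: 0 0 0 1 1 1
  i=2: 0 1 1 2 2 2
  i=3: 1 2 2 3 3 3
  i=4: 1 2 3 4 4 4
  i=5: 1 2 3 4 4 5
  i=6: 1 2 3 4 5 6

reading off 1-entries of Δ²R: w = (4, 2, 1, 3, 6, 5).

ℓ(w)=5; the 3 essential cells (i,j,r):

[(1, 3, 0), (2, 1, 0), (5, 5, 4)]


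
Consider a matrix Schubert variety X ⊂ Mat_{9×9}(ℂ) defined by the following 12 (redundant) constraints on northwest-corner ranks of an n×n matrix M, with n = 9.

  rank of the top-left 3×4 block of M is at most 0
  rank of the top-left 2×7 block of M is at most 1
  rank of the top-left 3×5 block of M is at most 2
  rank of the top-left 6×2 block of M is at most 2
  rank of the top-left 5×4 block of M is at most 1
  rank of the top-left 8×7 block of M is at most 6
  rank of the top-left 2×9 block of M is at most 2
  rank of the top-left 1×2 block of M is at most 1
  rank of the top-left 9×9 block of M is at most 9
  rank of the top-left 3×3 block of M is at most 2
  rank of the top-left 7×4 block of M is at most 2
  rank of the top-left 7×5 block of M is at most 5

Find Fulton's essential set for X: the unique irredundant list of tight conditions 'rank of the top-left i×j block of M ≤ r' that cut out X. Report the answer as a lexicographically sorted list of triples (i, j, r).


The tightest implied rank at each (i,j), from the 12 conditions:

  R[1]: 0, 0, 0, 0, 1, 1, 1, 1, 1
  R[2]: 0, 0, 0, 0, 1, 1, 1, 2, 2
  R[3]: 0, 0, 0, 0, 1, 2, 2, 3, 3
  R[4]: 1, 1, 1, 1, 2, 3, 3, 4, 4
  R[5]: 1, 1, 1, 1, 2, 3, 4, 5, 5
  R[6]: 1, 2, 2, 2, 3, 4, 5, 6, 6
  R[7]: 1, 2, 2, 2, 3, 4, 5, 6, 7
  R[8]: 1, 2, 3, 3, 4, 5, 6, 7, 8
  R[9]: 1, 2, 3, 4, 5, 6, 7, 8, 9

the unique w with this rank table is (5, 8, 6, 1, 7, 2, 9, 3, 4).

Rothe diagram D(w) (19 cells), 4 SE-corners (essential conditions):

[(2, 7, 1), (3, 4, 0), (5, 4, 1), (7, 4, 2)]


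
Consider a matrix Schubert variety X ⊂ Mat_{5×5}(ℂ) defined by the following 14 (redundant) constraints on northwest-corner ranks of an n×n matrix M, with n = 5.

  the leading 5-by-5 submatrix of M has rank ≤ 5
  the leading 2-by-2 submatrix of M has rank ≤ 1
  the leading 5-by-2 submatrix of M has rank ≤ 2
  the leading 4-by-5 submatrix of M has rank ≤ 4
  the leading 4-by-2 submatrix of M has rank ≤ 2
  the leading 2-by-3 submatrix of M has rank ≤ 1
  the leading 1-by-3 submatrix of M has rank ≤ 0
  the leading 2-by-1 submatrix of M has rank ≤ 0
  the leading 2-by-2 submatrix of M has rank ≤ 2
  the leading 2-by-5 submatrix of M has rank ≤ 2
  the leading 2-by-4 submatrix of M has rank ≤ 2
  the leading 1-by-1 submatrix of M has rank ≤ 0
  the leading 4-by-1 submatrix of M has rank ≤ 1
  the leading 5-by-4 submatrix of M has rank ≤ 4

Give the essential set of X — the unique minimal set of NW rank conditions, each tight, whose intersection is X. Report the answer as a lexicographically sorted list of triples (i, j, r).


Recovering R(i,j) via the rank-extension bound from the 14 conditions:

  0 | 0 | 0 | 1 | 1
  0 | 1 | 1 | 2 | 2
  1 | 2 | 2 | 3 | 3
  1 | 2 | 3 | 4 | 4
  1 | 2 | 3 | 4 | 5

hence w(1..5) = (4, 2, 1, 3, 5).

D(w) has 4 cells with 2 SE-corners; essential set:

[(1, 3, 0), (2, 1, 0)]


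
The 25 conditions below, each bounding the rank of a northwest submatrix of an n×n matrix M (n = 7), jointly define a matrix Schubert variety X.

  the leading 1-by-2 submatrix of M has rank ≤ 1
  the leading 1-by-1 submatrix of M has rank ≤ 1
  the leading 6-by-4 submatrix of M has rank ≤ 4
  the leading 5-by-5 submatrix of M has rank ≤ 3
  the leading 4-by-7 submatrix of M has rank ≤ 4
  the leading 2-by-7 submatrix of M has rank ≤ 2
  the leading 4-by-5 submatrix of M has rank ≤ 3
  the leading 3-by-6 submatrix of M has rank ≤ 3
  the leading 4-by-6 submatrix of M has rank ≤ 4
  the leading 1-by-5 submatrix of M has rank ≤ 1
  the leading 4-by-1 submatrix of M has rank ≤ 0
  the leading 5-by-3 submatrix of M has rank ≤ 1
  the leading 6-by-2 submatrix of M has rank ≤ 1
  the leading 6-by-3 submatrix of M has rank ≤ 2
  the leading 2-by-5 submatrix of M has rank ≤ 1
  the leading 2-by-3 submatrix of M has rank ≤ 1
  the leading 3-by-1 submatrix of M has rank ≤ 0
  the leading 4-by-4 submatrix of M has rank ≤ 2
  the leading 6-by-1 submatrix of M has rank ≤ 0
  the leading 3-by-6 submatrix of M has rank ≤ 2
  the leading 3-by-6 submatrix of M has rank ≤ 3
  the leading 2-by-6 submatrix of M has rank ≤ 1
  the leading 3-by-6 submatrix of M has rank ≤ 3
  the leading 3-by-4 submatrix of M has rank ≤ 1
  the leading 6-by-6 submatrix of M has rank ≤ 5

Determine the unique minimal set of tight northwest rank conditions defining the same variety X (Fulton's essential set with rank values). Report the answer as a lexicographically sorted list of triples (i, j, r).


Reconstructing r_w from the 25 given conditions:

  row 1: 0 | 1 | 1 | 1 | 1 | 1 | 1
  row 2: 0 | 1 | 1 | 1 | 1 | 1 | 2
  row 3: 0 | 1 | 1 | 1 | 2 | 2 | 3
  row 4: 0 | 1 | 1 | 2 | 3 | 3 | 4
  row 5: 0 | 1 | 1 | 2 | 3 | 4 | 5
  row 6: 0 | 1 | 2 | 3 | 4 | 5 | 6
  row 7: 1 | 2 | 3 | 4 | 5 | 6 | 7

second differences of R give the permutation w = (2, 7, 5, 4, 6, 3, 1).

ℓ(w)=14; the 4 essential cells (i,j,r):

[(2, 6, 1), (3, 4, 1), (5, 3, 1), (6, 1, 0)]


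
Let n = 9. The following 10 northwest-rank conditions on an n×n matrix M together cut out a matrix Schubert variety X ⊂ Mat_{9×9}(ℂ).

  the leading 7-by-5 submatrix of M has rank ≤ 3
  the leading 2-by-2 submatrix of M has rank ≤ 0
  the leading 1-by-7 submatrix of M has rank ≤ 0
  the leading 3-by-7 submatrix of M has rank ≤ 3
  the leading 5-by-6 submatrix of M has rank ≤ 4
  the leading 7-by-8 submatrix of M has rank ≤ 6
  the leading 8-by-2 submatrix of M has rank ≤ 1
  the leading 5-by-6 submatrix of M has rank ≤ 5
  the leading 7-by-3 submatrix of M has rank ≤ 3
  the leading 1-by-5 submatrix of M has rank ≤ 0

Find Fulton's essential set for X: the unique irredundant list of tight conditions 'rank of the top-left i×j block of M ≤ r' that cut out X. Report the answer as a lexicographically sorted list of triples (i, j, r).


The tightest implied rank at each (i,j), from the 10 conditions:

  row 1: 0  0  0  0  0  0  0  1  1
  row 2: 0  0  1  1  1  1  1  2  2
  row 3: 1  1  2  2  2  2  2  3  3
  row 4: 1  1  2  3  3  3  3  4  4
  row 5: 1  1  2  3  3  4  4  5  5
  row 6: 1  1  2  3  3  4  5  6  6
  row 7: 1  1  2  3  3  4  5  6  7
  row 8: 1  1  2  3  4  5  6  7  8
  row 9: 1  2  3  4  5  6  7  8  9

the unique w with this rank table is (8, 3, 1, 4, 6, 7, 9, 5, 2).

Rothe diagram D(w) (17 cells), 4 SE-corners (essential conditions):

[(1, 7, 0), (2, 2, 0), (7, 5, 3), (8, 2, 1)]


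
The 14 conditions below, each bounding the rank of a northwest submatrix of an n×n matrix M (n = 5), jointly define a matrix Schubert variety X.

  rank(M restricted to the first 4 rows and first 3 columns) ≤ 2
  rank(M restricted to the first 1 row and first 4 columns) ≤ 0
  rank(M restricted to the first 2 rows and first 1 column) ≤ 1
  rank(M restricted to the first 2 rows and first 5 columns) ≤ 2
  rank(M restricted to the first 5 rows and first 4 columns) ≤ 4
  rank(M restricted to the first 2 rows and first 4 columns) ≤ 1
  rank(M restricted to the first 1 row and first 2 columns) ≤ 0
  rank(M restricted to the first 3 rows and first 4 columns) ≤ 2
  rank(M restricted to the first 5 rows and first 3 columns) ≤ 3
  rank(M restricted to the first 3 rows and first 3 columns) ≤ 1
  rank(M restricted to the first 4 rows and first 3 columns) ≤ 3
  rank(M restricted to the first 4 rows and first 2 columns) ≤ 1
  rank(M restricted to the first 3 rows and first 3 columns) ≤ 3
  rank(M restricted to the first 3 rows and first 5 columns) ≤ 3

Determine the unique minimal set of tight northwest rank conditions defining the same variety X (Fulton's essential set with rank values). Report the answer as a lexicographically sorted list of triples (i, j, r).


The tightest implied rank at each (i,j), from the 14 conditions:

  R[1]: 0  0  0  0  1
  R[2]: 1  1  1  1  2
  R[3]: 1  1  1  2  3
  R[4]: 1  1  2  3  4
  R[5]: 1  2  3  4  5

so w = (5, 1, 4, 3, 2).

|D(w)|=7, |Ess(w)|=3:

[(1, 4, 0), (3, 3, 1), (4, 2, 1)]


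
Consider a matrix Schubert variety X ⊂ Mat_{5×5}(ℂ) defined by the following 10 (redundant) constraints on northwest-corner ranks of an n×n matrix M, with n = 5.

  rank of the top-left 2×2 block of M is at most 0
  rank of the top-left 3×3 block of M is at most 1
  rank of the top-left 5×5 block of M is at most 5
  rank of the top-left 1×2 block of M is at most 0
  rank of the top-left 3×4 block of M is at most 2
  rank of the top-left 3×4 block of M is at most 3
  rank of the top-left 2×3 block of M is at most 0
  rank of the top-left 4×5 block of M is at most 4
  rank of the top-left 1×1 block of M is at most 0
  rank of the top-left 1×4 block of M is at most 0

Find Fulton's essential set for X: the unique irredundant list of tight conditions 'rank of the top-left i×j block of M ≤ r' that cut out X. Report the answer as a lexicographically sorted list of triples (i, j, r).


Reconstructing r_w from the 10 given conditions:

  R[1]: 0 | 0 | 0 | 0 | 1
  R[2]: 0 | 0 | 0 | 1 | 2
  R[3]: 1 | 1 | 1 | 2 | 3
  R[4]: 1 | 2 | 2 | 3 | 4
  R[5]: 1 | 2 | 3 | 4 | 5

second differences of R give the permutation w = (5, 4, 1, 2, 3).

|D(w)|=7, |Ess(w)|=2:

[(1, 4, 0), (2, 3, 0)]


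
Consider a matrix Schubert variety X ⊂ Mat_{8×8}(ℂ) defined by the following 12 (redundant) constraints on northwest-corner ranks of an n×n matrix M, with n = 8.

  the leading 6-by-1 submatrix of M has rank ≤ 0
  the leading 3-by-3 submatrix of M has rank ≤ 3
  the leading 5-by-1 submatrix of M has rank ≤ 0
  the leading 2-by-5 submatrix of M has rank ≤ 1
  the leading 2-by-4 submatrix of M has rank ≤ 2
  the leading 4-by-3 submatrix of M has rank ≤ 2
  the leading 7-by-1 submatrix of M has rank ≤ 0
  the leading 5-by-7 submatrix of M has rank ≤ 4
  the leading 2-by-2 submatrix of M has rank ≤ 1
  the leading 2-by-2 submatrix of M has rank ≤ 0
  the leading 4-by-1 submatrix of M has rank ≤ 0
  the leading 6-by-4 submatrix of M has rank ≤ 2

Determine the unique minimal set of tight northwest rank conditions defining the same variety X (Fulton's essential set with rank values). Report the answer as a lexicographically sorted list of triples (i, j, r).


Reconstructing r_w from the 12 given conditions:

  row 1: 0, 0, 1, 1, 1, 1, 1, 1
  row 2: 0, 0, 1, 1, 1, 2, 2, 2
  row 3: 0, 1, 2, 2, 2, 3, 3, 3
  row 4: 0, 1, 2, 2, 3, 4, 4, 4
  row 5: 0, 1, 2, 2, 3, 4, 4, 5
  row 6: 0, 1, 2, 2, 3, 4, 5, 6
  row 7: 0, 1, 2, 3, 4, 5, 6, 7
  row 8: 1, 2, 3, 4, 5, 6, 7, 8

giving w = (3, 6, 2, 5, 8, 7, 4, 1) via Δ²R.

Rothe diagram D(w) (15 cells), 5 SE-corners (essential conditions):

[(2, 2, 0), (2, 5, 1), (5, 7, 4), (6, 4, 2), (7, 1, 0)]


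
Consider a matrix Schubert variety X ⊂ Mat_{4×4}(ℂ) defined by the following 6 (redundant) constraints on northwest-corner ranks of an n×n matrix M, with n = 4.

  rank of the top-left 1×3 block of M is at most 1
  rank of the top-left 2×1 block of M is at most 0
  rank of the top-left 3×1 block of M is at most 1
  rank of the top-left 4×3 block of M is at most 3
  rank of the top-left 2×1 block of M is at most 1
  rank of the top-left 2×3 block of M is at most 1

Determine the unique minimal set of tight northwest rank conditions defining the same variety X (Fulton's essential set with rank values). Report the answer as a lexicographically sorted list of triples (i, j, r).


Recovering R(i,j) via the rank-extension bound from the 6 conditions:

  i=1: 0 | 1 | 1 | 1
  i=2: 0 | 1 | 1 | 2
  i=3: 1 | 2 | 2 | 3
  i=4: 1 | 2 | 3 | 4

giving w = (2, 4, 1, 3) via Δ²R.

ℓ(w)=3; the 2 essential cells (i,j,r):

[(2, 1, 0), (2, 3, 1)]


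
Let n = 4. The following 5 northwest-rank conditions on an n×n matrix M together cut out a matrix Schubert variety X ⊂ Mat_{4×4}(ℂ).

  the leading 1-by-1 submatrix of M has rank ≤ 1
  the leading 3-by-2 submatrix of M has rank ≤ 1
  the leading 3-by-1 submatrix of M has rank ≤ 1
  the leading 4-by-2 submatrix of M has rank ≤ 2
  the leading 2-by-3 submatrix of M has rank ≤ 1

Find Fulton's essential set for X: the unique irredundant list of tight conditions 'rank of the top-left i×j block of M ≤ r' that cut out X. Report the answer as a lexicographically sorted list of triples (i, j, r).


Reconstructing r_w from the 5 given conditions:

  R[1]: 1  1  1  1
  R[2]: 1  1  1  2
  R[3]: 1  1  2  3
  R[4]: 1  2  3  4

second differences of R give the permutation w = (1, 4, 3, 2).

ℓ(w)=3; the 2 essential cells (i,j,r):

[(2, 3, 1), (3, 2, 1)]


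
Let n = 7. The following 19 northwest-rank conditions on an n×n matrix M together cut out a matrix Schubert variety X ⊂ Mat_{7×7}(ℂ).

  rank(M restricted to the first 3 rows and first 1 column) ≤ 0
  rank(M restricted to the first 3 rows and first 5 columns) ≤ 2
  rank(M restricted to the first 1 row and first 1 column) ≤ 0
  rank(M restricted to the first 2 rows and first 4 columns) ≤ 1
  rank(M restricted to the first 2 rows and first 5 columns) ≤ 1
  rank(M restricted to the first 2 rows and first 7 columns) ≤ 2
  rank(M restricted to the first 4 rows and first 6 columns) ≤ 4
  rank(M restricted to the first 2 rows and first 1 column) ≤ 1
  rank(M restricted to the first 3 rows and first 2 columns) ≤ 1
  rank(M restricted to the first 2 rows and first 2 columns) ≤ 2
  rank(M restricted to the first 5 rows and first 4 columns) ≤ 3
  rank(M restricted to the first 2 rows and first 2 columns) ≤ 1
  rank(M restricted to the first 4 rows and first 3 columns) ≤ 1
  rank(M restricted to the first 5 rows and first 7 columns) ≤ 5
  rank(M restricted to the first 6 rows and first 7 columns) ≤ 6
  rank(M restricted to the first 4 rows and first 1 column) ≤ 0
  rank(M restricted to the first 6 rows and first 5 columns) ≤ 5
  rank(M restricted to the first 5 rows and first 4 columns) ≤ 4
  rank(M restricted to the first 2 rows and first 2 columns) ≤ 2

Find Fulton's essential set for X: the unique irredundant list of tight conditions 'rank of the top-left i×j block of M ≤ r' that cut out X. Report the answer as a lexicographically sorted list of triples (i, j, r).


Computing R[i][j] = min implied NW-rank bound (n=7, 19 conditions):

  R[1]: 0 | 1 | 1 | 1 | 1 | 1 | 1
  R[2]: 0 | 1 | 1 | 1 | 1 | 2 | 2
  R[3]: 0 | 1 | 1 | 2 | 2 | 3 | 3
  R[4]: 0 | 1 | 1 | 2 | 3 | 4 | 4
  R[5]: 1 | 2 | 2 | 3 | 4 | 5 | 5
  R[6]: 1 | 2 | 3 | 4 | 5 | 6 | 6
  R[7]: 1 | 2 | 3 | 4 | 5 | 6 | 7

reading off 1-entries of Δ²R: w = (2, 6, 4, 5, 1, 3, 7).

|D(w)|=9, |Ess(w)|=3:

[(2, 5, 1), (4, 1, 0), (4, 3, 1)]


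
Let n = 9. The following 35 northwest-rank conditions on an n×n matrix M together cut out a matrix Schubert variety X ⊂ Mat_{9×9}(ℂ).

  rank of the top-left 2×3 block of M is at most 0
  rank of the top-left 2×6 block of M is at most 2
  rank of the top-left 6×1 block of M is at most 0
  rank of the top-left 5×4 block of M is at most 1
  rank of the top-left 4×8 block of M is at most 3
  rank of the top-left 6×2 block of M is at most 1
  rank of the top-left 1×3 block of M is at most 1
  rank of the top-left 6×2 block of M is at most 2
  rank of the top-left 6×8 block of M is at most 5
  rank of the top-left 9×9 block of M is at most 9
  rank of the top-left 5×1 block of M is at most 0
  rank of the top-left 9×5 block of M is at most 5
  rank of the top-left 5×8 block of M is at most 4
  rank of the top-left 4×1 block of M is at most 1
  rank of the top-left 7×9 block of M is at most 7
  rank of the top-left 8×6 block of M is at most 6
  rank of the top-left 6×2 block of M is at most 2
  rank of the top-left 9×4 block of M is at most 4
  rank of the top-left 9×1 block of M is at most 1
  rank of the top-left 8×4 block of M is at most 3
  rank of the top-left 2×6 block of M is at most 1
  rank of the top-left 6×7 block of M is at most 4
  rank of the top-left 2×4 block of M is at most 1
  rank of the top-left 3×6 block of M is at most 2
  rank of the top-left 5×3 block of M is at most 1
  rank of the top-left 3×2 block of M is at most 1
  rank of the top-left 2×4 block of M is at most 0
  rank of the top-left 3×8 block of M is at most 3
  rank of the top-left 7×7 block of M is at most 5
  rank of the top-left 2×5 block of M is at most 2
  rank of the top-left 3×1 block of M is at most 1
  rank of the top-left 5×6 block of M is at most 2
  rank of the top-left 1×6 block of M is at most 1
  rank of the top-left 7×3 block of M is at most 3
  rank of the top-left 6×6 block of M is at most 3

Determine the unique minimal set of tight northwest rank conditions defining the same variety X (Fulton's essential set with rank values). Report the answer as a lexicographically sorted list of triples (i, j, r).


Propagating the 35 rank bounds to every northwest block:

  i=1: 0 | 0 | 0 | 0 | 1 | 1 | 1 | 1 | 1
  i=2: 0 | 0 | 0 | 0 | 1 | 1 | 2 | 2 | 2
  i=3: 0 | 1 | 1 | 1 | 2 | 2 | 3 | 3 | 3
  i=4: 0 | 1 | 1 | 1 | 2 | 2 | 3 | 3 | 4
  i=5: 0 | 1 | 1 | 1 | 2 | 2 | 3 | 4 | 5
  i=6: 0 | 1 | 2 | 2 | 3 | 3 | 4 | 5 | 6
  i=7: 1 | 2 | 3 | 3 | 4 | 4 | 5 | 6 | 7
  i=8: 1 | 2 | 3 | 3 | 4 | 5 | 6 | 7 | 8
  i=9: 1 | 2 | 3 | 4 | 5 | 6 | 7 | 8 | 9

the unique w with this rank table is (5, 7, 2, 9, 8, 3, 1, 6, 4).

7 SE-corners of the 21-cell Rothe diagram give Ess(w):

[(2, 4, 0), (2, 6, 1), (4, 8, 3), (5, 4, 1), (5, 6, 2), (6, 1, 0), (8, 4, 3)]


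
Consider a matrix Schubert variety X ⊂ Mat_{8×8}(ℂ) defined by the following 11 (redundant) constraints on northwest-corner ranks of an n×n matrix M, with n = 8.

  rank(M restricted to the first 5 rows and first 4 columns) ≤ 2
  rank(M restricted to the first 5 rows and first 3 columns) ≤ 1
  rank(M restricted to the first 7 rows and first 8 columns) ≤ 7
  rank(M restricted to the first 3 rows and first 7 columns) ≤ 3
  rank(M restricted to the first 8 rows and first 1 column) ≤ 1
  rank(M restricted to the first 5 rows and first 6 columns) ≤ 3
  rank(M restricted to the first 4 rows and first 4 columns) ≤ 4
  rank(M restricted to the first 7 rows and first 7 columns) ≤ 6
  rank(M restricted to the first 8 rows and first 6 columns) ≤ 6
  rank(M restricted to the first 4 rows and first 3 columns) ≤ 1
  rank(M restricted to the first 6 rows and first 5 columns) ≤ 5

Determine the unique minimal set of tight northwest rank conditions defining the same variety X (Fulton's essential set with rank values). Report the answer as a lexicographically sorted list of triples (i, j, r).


Propagating the 11 rank bounds to every northwest block:

  row 1: 1  1  1  1  1  1  1  1
  row 2: 1  1  1  2  2  2  2  2
  row 3: 1  1  1  2  3  3  3  3
  row 4: 1  1  1  2  3  3  4  4
  row 5: 1  1  1  2  3  3  4  5
  row 6: 1  2  2  3  4  4  5  6
  row 7: 1  2  3  4  5  5  6  7
  row 8: 1  2  3  4  5  6  7  8

the unique w with this rank table is (1, 4, 5, 7, 8, 2, 3, 6).

|D(w)|=10, |Ess(w)|=2:

[(5, 3, 1), (5, 6, 3)]


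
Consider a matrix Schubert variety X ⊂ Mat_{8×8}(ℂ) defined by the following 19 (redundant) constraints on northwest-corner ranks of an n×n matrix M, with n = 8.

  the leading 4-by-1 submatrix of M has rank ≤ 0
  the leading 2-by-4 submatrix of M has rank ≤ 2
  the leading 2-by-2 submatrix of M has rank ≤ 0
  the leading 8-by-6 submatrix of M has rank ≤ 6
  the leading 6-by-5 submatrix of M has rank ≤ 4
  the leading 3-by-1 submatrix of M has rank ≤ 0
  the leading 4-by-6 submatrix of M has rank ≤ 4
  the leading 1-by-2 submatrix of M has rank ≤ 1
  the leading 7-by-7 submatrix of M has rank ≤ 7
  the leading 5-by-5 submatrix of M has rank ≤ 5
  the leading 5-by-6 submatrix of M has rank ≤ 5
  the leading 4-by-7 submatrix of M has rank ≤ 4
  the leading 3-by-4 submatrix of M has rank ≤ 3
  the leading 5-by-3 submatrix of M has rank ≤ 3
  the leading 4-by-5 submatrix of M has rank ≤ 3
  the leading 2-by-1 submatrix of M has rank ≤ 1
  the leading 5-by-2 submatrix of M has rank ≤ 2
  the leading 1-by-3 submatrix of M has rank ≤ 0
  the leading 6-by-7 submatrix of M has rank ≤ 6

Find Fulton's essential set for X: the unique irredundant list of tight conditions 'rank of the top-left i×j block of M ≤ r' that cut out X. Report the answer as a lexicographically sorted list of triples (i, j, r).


Reconstructing r_w from the 19 given conditions:

  0  0  0  1  1  1  1  1
  0  0  1  2  2  2  2  2
  0  1  2  3  3  3  3  3
  0  1  2  3  3  4  4  4
  1  2  3  4  4  5  5  5
  1  2  3  4  4  5  6  6
  1  2  3  4  5  6  7  7
  1  2  3  4  5  6  7  8

the unique w with this rank table is (4, 3, 2, 6, 1, 7, 5, 8).

Fulton essential set (5 of the 9 Rothe cells):

[(1, 3, 0), (2, 2, 0), (4, 1, 0), (4, 5, 3), (6, 5, 4)]


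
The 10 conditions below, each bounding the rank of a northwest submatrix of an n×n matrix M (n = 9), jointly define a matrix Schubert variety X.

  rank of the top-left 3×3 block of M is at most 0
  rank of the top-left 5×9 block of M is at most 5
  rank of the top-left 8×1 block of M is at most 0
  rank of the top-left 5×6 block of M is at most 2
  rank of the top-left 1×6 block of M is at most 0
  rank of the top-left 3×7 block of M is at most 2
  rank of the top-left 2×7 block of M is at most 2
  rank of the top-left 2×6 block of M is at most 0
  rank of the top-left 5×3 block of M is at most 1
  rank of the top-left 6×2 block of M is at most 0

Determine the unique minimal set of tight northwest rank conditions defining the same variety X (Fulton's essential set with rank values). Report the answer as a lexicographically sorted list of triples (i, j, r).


Computing R[i][j] = min implied NW-rank bound (n=9, 10 conditions):

  i=1: 0 | 0 | 0 | 0 | 0 | 0 | 1 | 1 | 1
  i=2: 0 | 0 | 0 | 0 | 0 | 0 | 1 | 2 | 2
  i=3: 0 | 0 | 0 | 1 | 1 | 1 | 2 | 3 | 3
  i=4: 0 | 0 | 1 | 2 | 2 | 2 | 3 | 4 | 4
  i=5: 0 | 0 | 1 | 2 | 2 | 2 | 3 | 4 | 5
  i=6: 0 | 0 | 1 | 2 | 3 | 3 | 4 | 5 | 6
  i=7: 0 | 1 | 2 | 3 | 4 | 4 | 5 | 6 | 7
  i=8: 0 | 1 | 2 | 3 | 4 | 5 | 6 | 7 | 8
  i=9: 1 | 2 | 3 | 4 | 5 | 6 | 7 | 8 | 9

reading off 1-entries of Δ²R: w = (7, 8, 4, 3, 9, 5, 2, 6, 1).

ℓ(w)=25; the 5 essential cells (i,j,r):

[(2, 6, 0), (3, 3, 0), (5, 6, 2), (6, 2, 0), (8, 1, 0)]


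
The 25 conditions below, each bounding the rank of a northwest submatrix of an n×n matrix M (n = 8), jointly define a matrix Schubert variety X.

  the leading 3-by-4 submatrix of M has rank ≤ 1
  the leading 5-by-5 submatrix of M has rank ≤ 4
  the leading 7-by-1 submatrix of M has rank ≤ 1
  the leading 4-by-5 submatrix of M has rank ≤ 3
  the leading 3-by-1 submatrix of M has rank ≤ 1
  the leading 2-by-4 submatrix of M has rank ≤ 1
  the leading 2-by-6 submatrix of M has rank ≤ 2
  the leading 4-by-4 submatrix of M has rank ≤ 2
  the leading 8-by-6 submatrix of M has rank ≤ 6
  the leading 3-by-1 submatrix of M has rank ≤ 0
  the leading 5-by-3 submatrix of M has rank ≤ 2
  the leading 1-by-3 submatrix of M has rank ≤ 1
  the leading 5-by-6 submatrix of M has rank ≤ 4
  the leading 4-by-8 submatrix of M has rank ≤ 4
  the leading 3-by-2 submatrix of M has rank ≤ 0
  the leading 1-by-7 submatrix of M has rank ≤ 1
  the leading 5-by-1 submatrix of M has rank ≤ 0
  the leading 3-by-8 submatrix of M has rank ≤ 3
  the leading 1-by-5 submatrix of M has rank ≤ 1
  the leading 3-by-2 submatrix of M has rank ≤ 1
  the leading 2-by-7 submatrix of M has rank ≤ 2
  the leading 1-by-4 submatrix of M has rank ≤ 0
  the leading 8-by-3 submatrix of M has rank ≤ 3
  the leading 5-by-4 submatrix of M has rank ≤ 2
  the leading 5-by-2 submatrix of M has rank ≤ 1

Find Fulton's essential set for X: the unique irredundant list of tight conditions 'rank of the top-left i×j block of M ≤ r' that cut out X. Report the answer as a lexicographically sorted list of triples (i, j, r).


Recovering R(i,j) via the rank-extension bound from the 25 conditions:

  i=1: 0  0  0  0  1  1  1  1
  i=2: 0  0  1  1  2  2  2  2
  i=3: 0  0  1  1  2  3  3  3
  i=4: 0  1  2  2  3  4  4  4
  i=5: 0  1  2  2  3  4  5  5
  i=6: 1  2  3  3  4  5  6  6
  i=7: 1  2  3  4  5  6  7  7
  i=8: 1  2  3  4  5  6  7  8

giving w = (5, 3, 6, 2, 7, 1, 4, 8) via Δ²R.

|D(w)|=12, |Ess(w)|=5:

[(1, 4, 0), (3, 2, 0), (3, 4, 1), (5, 1, 0), (5, 4, 2)]
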